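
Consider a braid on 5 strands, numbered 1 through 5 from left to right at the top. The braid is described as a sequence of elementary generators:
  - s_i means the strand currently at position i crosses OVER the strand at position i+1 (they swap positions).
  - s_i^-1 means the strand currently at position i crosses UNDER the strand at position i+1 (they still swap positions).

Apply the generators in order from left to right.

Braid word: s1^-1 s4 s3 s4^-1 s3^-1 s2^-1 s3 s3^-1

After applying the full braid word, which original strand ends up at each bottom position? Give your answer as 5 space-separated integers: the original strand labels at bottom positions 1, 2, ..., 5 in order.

Gen 1 (s1^-1): strand 1 crosses under strand 2. Perm now: [2 1 3 4 5]
Gen 2 (s4): strand 4 crosses over strand 5. Perm now: [2 1 3 5 4]
Gen 3 (s3): strand 3 crosses over strand 5. Perm now: [2 1 5 3 4]
Gen 4 (s4^-1): strand 3 crosses under strand 4. Perm now: [2 1 5 4 3]
Gen 5 (s3^-1): strand 5 crosses under strand 4. Perm now: [2 1 4 5 3]
Gen 6 (s2^-1): strand 1 crosses under strand 4. Perm now: [2 4 1 5 3]
Gen 7 (s3): strand 1 crosses over strand 5. Perm now: [2 4 5 1 3]
Gen 8 (s3^-1): strand 5 crosses under strand 1. Perm now: [2 4 1 5 3]

Answer: 2 4 1 5 3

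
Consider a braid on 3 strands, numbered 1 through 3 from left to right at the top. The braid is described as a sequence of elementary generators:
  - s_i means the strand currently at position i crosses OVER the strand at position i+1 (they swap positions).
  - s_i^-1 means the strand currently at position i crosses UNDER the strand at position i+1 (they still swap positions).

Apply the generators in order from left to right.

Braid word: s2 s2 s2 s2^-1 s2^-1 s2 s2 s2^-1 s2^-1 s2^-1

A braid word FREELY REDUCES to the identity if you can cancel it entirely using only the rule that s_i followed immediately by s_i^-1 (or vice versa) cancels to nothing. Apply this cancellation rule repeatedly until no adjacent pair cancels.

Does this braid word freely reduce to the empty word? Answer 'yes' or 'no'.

Gen 1 (s2): push. Stack: [s2]
Gen 2 (s2): push. Stack: [s2 s2]
Gen 3 (s2): push. Stack: [s2 s2 s2]
Gen 4 (s2^-1): cancels prior s2. Stack: [s2 s2]
Gen 5 (s2^-1): cancels prior s2. Stack: [s2]
Gen 6 (s2): push. Stack: [s2 s2]
Gen 7 (s2): push. Stack: [s2 s2 s2]
Gen 8 (s2^-1): cancels prior s2. Stack: [s2 s2]
Gen 9 (s2^-1): cancels prior s2. Stack: [s2]
Gen 10 (s2^-1): cancels prior s2. Stack: []
Reduced word: (empty)

Answer: yes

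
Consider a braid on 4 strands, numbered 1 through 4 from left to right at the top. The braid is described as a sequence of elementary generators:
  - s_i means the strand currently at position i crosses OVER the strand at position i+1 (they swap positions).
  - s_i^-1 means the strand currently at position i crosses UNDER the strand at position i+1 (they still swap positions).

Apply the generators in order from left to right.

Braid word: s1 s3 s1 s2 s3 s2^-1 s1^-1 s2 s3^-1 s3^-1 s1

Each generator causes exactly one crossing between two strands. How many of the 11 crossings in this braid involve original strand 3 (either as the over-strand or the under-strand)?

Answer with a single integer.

Gen 1: crossing 1x2. Involves strand 3? no. Count so far: 0
Gen 2: crossing 3x4. Involves strand 3? yes. Count so far: 1
Gen 3: crossing 2x1. Involves strand 3? no. Count so far: 1
Gen 4: crossing 2x4. Involves strand 3? no. Count so far: 1
Gen 5: crossing 2x3. Involves strand 3? yes. Count so far: 2
Gen 6: crossing 4x3. Involves strand 3? yes. Count so far: 3
Gen 7: crossing 1x3. Involves strand 3? yes. Count so far: 4
Gen 8: crossing 1x4. Involves strand 3? no. Count so far: 4
Gen 9: crossing 1x2. Involves strand 3? no. Count so far: 4
Gen 10: crossing 2x1. Involves strand 3? no. Count so far: 4
Gen 11: crossing 3x4. Involves strand 3? yes. Count so far: 5

Answer: 5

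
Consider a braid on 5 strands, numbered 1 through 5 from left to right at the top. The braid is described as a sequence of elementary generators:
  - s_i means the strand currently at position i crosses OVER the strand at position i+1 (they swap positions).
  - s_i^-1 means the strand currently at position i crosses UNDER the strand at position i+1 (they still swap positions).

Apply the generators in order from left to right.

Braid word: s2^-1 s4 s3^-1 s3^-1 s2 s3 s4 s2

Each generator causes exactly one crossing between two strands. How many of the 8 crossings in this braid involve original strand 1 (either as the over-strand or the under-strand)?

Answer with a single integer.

Gen 1: crossing 2x3. Involves strand 1? no. Count so far: 0
Gen 2: crossing 4x5. Involves strand 1? no. Count so far: 0
Gen 3: crossing 2x5. Involves strand 1? no. Count so far: 0
Gen 4: crossing 5x2. Involves strand 1? no. Count so far: 0
Gen 5: crossing 3x2. Involves strand 1? no. Count so far: 0
Gen 6: crossing 3x5. Involves strand 1? no. Count so far: 0
Gen 7: crossing 3x4. Involves strand 1? no. Count so far: 0
Gen 8: crossing 2x5. Involves strand 1? no. Count so far: 0

Answer: 0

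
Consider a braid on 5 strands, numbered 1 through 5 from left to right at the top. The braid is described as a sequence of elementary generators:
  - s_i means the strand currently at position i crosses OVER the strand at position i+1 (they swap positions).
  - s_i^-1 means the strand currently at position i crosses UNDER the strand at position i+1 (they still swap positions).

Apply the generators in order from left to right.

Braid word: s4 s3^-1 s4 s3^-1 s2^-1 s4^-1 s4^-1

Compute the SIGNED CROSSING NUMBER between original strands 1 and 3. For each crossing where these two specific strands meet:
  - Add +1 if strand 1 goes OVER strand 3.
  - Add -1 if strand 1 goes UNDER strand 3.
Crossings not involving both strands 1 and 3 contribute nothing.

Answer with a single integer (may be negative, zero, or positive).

Answer: 0

Derivation:
Gen 1: crossing 4x5. Both 1&3? no. Sum: 0
Gen 2: crossing 3x5. Both 1&3? no. Sum: 0
Gen 3: crossing 3x4. Both 1&3? no. Sum: 0
Gen 4: crossing 5x4. Both 1&3? no. Sum: 0
Gen 5: crossing 2x4. Both 1&3? no. Sum: 0
Gen 6: crossing 5x3. Both 1&3? no. Sum: 0
Gen 7: crossing 3x5. Both 1&3? no. Sum: 0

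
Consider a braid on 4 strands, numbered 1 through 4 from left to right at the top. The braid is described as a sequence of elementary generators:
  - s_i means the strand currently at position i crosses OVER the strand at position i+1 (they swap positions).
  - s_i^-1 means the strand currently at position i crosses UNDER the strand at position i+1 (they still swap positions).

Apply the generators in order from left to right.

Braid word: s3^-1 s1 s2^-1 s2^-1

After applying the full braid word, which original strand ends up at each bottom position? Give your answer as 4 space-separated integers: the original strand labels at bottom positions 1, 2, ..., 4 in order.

Answer: 2 1 4 3

Derivation:
Gen 1 (s3^-1): strand 3 crosses under strand 4. Perm now: [1 2 4 3]
Gen 2 (s1): strand 1 crosses over strand 2. Perm now: [2 1 4 3]
Gen 3 (s2^-1): strand 1 crosses under strand 4. Perm now: [2 4 1 3]
Gen 4 (s2^-1): strand 4 crosses under strand 1. Perm now: [2 1 4 3]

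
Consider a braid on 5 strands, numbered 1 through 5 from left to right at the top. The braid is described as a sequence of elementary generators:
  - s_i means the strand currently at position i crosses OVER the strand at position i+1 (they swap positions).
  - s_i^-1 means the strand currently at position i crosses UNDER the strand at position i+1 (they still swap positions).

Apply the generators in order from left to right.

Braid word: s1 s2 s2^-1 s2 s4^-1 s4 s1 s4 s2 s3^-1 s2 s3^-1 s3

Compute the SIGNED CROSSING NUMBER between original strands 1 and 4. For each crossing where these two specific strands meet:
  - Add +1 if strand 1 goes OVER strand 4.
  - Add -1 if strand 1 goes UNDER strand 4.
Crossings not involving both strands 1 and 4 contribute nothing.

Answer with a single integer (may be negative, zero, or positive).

Answer: 0

Derivation:
Gen 1: crossing 1x2. Both 1&4? no. Sum: 0
Gen 2: crossing 1x3. Both 1&4? no. Sum: 0
Gen 3: crossing 3x1. Both 1&4? no. Sum: 0
Gen 4: crossing 1x3. Both 1&4? no. Sum: 0
Gen 5: crossing 4x5. Both 1&4? no. Sum: 0
Gen 6: crossing 5x4. Both 1&4? no. Sum: 0
Gen 7: crossing 2x3. Both 1&4? no. Sum: 0
Gen 8: crossing 4x5. Both 1&4? no. Sum: 0
Gen 9: crossing 2x1. Both 1&4? no. Sum: 0
Gen 10: crossing 2x5. Both 1&4? no. Sum: 0
Gen 11: crossing 1x5. Both 1&4? no. Sum: 0
Gen 12: crossing 1x2. Both 1&4? no. Sum: 0
Gen 13: crossing 2x1. Both 1&4? no. Sum: 0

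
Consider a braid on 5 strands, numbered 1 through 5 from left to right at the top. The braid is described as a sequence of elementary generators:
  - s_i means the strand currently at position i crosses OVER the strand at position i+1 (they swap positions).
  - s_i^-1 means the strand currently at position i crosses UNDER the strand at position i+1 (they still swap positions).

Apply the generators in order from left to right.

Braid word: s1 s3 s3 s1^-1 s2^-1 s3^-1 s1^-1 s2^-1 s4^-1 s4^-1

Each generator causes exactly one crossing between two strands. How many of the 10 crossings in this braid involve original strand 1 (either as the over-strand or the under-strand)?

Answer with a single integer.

Gen 1: crossing 1x2. Involves strand 1? yes. Count so far: 1
Gen 2: crossing 3x4. Involves strand 1? no. Count so far: 1
Gen 3: crossing 4x3. Involves strand 1? no. Count so far: 1
Gen 4: crossing 2x1. Involves strand 1? yes. Count so far: 2
Gen 5: crossing 2x3. Involves strand 1? no. Count so far: 2
Gen 6: crossing 2x4. Involves strand 1? no. Count so far: 2
Gen 7: crossing 1x3. Involves strand 1? yes. Count so far: 3
Gen 8: crossing 1x4. Involves strand 1? yes. Count so far: 4
Gen 9: crossing 2x5. Involves strand 1? no. Count so far: 4
Gen 10: crossing 5x2. Involves strand 1? no. Count so far: 4

Answer: 4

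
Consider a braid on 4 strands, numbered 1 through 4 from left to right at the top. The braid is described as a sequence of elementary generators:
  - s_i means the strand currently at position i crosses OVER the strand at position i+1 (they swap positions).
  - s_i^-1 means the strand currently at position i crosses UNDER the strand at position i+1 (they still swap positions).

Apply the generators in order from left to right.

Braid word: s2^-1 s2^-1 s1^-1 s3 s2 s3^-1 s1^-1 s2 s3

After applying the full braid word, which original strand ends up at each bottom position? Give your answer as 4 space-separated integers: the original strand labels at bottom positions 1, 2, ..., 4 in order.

Answer: 4 3 1 2

Derivation:
Gen 1 (s2^-1): strand 2 crosses under strand 3. Perm now: [1 3 2 4]
Gen 2 (s2^-1): strand 3 crosses under strand 2. Perm now: [1 2 3 4]
Gen 3 (s1^-1): strand 1 crosses under strand 2. Perm now: [2 1 3 4]
Gen 4 (s3): strand 3 crosses over strand 4. Perm now: [2 1 4 3]
Gen 5 (s2): strand 1 crosses over strand 4. Perm now: [2 4 1 3]
Gen 6 (s3^-1): strand 1 crosses under strand 3. Perm now: [2 4 3 1]
Gen 7 (s1^-1): strand 2 crosses under strand 4. Perm now: [4 2 3 1]
Gen 8 (s2): strand 2 crosses over strand 3. Perm now: [4 3 2 1]
Gen 9 (s3): strand 2 crosses over strand 1. Perm now: [4 3 1 2]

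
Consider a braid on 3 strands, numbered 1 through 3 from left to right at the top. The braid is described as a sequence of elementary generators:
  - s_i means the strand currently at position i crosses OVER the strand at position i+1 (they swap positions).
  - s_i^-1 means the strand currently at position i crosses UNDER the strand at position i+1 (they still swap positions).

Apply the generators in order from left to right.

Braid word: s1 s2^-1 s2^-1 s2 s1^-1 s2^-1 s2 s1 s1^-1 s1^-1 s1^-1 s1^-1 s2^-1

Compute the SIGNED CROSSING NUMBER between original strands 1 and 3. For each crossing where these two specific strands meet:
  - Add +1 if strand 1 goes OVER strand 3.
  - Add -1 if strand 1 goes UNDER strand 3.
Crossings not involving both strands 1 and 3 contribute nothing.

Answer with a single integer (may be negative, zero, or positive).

Answer: 2

Derivation:
Gen 1: crossing 1x2. Both 1&3? no. Sum: 0
Gen 2: 1 under 3. Both 1&3? yes. Contrib: -1. Sum: -1
Gen 3: 3 under 1. Both 1&3? yes. Contrib: +1. Sum: 0
Gen 4: 1 over 3. Both 1&3? yes. Contrib: +1. Sum: 1
Gen 5: crossing 2x3. Both 1&3? no. Sum: 1
Gen 6: crossing 2x1. Both 1&3? no. Sum: 1
Gen 7: crossing 1x2. Both 1&3? no. Sum: 1
Gen 8: crossing 3x2. Both 1&3? no. Sum: 1
Gen 9: crossing 2x3. Both 1&3? no. Sum: 1
Gen 10: crossing 3x2. Both 1&3? no. Sum: 1
Gen 11: crossing 2x3. Both 1&3? no. Sum: 1
Gen 12: crossing 3x2. Both 1&3? no. Sum: 1
Gen 13: 3 under 1. Both 1&3? yes. Contrib: +1. Sum: 2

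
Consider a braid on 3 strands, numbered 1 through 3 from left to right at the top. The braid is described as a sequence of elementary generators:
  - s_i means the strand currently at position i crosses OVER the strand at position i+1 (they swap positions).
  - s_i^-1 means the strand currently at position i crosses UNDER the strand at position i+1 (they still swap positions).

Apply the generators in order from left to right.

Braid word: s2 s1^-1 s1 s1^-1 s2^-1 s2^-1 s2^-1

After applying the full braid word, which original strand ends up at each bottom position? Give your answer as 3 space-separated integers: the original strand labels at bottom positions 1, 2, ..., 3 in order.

Answer: 3 2 1

Derivation:
Gen 1 (s2): strand 2 crosses over strand 3. Perm now: [1 3 2]
Gen 2 (s1^-1): strand 1 crosses under strand 3. Perm now: [3 1 2]
Gen 3 (s1): strand 3 crosses over strand 1. Perm now: [1 3 2]
Gen 4 (s1^-1): strand 1 crosses under strand 3. Perm now: [3 1 2]
Gen 5 (s2^-1): strand 1 crosses under strand 2. Perm now: [3 2 1]
Gen 6 (s2^-1): strand 2 crosses under strand 1. Perm now: [3 1 2]
Gen 7 (s2^-1): strand 1 crosses under strand 2. Perm now: [3 2 1]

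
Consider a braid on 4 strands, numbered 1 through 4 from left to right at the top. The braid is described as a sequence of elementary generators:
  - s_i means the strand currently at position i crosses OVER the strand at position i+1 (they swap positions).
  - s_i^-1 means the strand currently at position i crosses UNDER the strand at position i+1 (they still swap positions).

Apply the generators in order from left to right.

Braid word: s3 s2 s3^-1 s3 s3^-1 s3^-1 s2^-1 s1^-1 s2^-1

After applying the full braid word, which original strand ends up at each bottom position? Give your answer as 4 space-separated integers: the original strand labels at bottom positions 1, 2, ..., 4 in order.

Answer: 2 4 1 3

Derivation:
Gen 1 (s3): strand 3 crosses over strand 4. Perm now: [1 2 4 3]
Gen 2 (s2): strand 2 crosses over strand 4. Perm now: [1 4 2 3]
Gen 3 (s3^-1): strand 2 crosses under strand 3. Perm now: [1 4 3 2]
Gen 4 (s3): strand 3 crosses over strand 2. Perm now: [1 4 2 3]
Gen 5 (s3^-1): strand 2 crosses under strand 3. Perm now: [1 4 3 2]
Gen 6 (s3^-1): strand 3 crosses under strand 2. Perm now: [1 4 2 3]
Gen 7 (s2^-1): strand 4 crosses under strand 2. Perm now: [1 2 4 3]
Gen 8 (s1^-1): strand 1 crosses under strand 2. Perm now: [2 1 4 3]
Gen 9 (s2^-1): strand 1 crosses under strand 4. Perm now: [2 4 1 3]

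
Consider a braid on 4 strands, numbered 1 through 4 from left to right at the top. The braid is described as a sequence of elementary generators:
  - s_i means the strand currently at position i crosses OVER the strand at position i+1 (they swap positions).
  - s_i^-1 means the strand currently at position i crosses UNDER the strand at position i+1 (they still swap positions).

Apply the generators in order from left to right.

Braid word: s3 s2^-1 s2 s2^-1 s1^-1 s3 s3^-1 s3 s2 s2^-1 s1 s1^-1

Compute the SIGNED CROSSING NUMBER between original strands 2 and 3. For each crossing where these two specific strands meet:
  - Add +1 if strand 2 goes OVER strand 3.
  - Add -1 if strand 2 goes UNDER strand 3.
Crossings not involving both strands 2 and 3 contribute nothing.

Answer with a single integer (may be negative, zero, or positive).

Gen 1: crossing 3x4. Both 2&3? no. Sum: 0
Gen 2: crossing 2x4. Both 2&3? no. Sum: 0
Gen 3: crossing 4x2. Both 2&3? no. Sum: 0
Gen 4: crossing 2x4. Both 2&3? no. Sum: 0
Gen 5: crossing 1x4. Both 2&3? no. Sum: 0
Gen 6: 2 over 3. Both 2&3? yes. Contrib: +1. Sum: 1
Gen 7: 3 under 2. Both 2&3? yes. Contrib: +1. Sum: 2
Gen 8: 2 over 3. Both 2&3? yes. Contrib: +1. Sum: 3
Gen 9: crossing 1x3. Both 2&3? no. Sum: 3
Gen 10: crossing 3x1. Both 2&3? no. Sum: 3
Gen 11: crossing 4x1. Both 2&3? no. Sum: 3
Gen 12: crossing 1x4. Both 2&3? no. Sum: 3

Answer: 3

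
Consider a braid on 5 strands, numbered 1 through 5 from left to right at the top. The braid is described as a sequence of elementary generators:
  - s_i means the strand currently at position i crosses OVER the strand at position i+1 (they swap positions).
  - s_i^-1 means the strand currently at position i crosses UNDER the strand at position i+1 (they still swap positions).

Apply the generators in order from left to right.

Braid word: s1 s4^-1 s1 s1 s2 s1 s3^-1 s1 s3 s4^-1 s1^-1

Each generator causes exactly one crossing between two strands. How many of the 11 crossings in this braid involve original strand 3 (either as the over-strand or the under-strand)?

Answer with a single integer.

Answer: 4

Derivation:
Gen 1: crossing 1x2. Involves strand 3? no. Count so far: 0
Gen 2: crossing 4x5. Involves strand 3? no. Count so far: 0
Gen 3: crossing 2x1. Involves strand 3? no. Count so far: 0
Gen 4: crossing 1x2. Involves strand 3? no. Count so far: 0
Gen 5: crossing 1x3. Involves strand 3? yes. Count so far: 1
Gen 6: crossing 2x3. Involves strand 3? yes. Count so far: 2
Gen 7: crossing 1x5. Involves strand 3? no. Count so far: 2
Gen 8: crossing 3x2. Involves strand 3? yes. Count so far: 3
Gen 9: crossing 5x1. Involves strand 3? no. Count so far: 3
Gen 10: crossing 5x4. Involves strand 3? no. Count so far: 3
Gen 11: crossing 2x3. Involves strand 3? yes. Count so far: 4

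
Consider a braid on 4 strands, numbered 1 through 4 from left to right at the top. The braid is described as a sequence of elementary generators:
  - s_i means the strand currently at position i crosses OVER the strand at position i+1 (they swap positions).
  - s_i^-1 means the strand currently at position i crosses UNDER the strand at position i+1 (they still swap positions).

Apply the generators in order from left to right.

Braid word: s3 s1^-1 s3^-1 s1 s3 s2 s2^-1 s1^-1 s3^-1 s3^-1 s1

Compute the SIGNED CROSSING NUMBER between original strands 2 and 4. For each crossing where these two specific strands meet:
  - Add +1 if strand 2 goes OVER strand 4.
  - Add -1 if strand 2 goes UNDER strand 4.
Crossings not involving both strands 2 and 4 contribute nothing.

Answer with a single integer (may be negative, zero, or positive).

Gen 1: crossing 3x4. Both 2&4? no. Sum: 0
Gen 2: crossing 1x2. Both 2&4? no. Sum: 0
Gen 3: crossing 4x3. Both 2&4? no. Sum: 0
Gen 4: crossing 2x1. Both 2&4? no. Sum: 0
Gen 5: crossing 3x4. Both 2&4? no. Sum: 0
Gen 6: 2 over 4. Both 2&4? yes. Contrib: +1. Sum: 1
Gen 7: 4 under 2. Both 2&4? yes. Contrib: +1. Sum: 2
Gen 8: crossing 1x2. Both 2&4? no. Sum: 2
Gen 9: crossing 4x3. Both 2&4? no. Sum: 2
Gen 10: crossing 3x4. Both 2&4? no. Sum: 2
Gen 11: crossing 2x1. Both 2&4? no. Sum: 2

Answer: 2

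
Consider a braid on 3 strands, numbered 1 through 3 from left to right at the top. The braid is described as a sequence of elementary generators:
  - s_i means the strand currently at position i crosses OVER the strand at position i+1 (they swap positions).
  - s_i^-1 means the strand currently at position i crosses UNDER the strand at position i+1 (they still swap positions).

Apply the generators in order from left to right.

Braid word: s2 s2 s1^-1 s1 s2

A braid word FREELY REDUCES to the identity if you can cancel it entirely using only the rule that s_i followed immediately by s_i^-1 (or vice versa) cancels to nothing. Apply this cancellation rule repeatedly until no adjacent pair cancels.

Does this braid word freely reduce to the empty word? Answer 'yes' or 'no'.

Gen 1 (s2): push. Stack: [s2]
Gen 2 (s2): push. Stack: [s2 s2]
Gen 3 (s1^-1): push. Stack: [s2 s2 s1^-1]
Gen 4 (s1): cancels prior s1^-1. Stack: [s2 s2]
Gen 5 (s2): push. Stack: [s2 s2 s2]
Reduced word: s2 s2 s2

Answer: no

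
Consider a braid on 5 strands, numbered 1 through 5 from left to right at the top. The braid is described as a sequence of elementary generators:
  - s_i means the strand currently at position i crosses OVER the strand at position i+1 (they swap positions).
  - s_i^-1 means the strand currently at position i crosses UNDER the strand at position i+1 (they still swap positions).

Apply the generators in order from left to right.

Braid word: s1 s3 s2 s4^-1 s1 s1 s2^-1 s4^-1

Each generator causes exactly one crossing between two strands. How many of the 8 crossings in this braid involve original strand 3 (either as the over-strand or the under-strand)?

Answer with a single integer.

Answer: 3

Derivation:
Gen 1: crossing 1x2. Involves strand 3? no. Count so far: 0
Gen 2: crossing 3x4. Involves strand 3? yes. Count so far: 1
Gen 3: crossing 1x4. Involves strand 3? no. Count so far: 1
Gen 4: crossing 3x5. Involves strand 3? yes. Count so far: 2
Gen 5: crossing 2x4. Involves strand 3? no. Count so far: 2
Gen 6: crossing 4x2. Involves strand 3? no. Count so far: 2
Gen 7: crossing 4x1. Involves strand 3? no. Count so far: 2
Gen 8: crossing 5x3. Involves strand 3? yes. Count so far: 3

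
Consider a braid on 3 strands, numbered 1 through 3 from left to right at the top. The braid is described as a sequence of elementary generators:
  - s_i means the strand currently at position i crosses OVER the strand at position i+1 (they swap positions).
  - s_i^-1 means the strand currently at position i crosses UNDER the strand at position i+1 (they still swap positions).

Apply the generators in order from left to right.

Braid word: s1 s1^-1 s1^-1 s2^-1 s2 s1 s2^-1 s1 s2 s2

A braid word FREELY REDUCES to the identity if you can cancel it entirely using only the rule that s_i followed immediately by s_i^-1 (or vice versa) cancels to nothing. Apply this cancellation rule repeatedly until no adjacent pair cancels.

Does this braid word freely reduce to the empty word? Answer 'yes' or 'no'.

Gen 1 (s1): push. Stack: [s1]
Gen 2 (s1^-1): cancels prior s1. Stack: []
Gen 3 (s1^-1): push. Stack: [s1^-1]
Gen 4 (s2^-1): push. Stack: [s1^-1 s2^-1]
Gen 5 (s2): cancels prior s2^-1. Stack: [s1^-1]
Gen 6 (s1): cancels prior s1^-1. Stack: []
Gen 7 (s2^-1): push. Stack: [s2^-1]
Gen 8 (s1): push. Stack: [s2^-1 s1]
Gen 9 (s2): push. Stack: [s2^-1 s1 s2]
Gen 10 (s2): push. Stack: [s2^-1 s1 s2 s2]
Reduced word: s2^-1 s1 s2 s2

Answer: no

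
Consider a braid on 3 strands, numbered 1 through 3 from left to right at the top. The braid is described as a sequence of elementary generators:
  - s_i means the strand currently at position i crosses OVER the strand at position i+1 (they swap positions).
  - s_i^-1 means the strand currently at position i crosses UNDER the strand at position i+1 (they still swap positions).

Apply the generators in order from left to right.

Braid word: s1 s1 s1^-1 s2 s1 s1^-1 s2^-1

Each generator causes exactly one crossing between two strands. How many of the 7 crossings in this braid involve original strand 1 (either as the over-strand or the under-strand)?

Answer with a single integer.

Gen 1: crossing 1x2. Involves strand 1? yes. Count so far: 1
Gen 2: crossing 2x1. Involves strand 1? yes. Count so far: 2
Gen 3: crossing 1x2. Involves strand 1? yes. Count so far: 3
Gen 4: crossing 1x3. Involves strand 1? yes. Count so far: 4
Gen 5: crossing 2x3. Involves strand 1? no. Count so far: 4
Gen 6: crossing 3x2. Involves strand 1? no. Count so far: 4
Gen 7: crossing 3x1. Involves strand 1? yes. Count so far: 5

Answer: 5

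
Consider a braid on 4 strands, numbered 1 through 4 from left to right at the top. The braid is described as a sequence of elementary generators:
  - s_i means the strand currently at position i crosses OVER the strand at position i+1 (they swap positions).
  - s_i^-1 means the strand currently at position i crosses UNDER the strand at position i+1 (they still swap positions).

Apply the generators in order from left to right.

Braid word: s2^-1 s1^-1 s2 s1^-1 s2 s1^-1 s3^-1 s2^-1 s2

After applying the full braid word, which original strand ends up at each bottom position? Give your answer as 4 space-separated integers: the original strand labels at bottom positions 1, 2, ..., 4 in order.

Answer: 1 2 4 3

Derivation:
Gen 1 (s2^-1): strand 2 crosses under strand 3. Perm now: [1 3 2 4]
Gen 2 (s1^-1): strand 1 crosses under strand 3. Perm now: [3 1 2 4]
Gen 3 (s2): strand 1 crosses over strand 2. Perm now: [3 2 1 4]
Gen 4 (s1^-1): strand 3 crosses under strand 2. Perm now: [2 3 1 4]
Gen 5 (s2): strand 3 crosses over strand 1. Perm now: [2 1 3 4]
Gen 6 (s1^-1): strand 2 crosses under strand 1. Perm now: [1 2 3 4]
Gen 7 (s3^-1): strand 3 crosses under strand 4. Perm now: [1 2 4 3]
Gen 8 (s2^-1): strand 2 crosses under strand 4. Perm now: [1 4 2 3]
Gen 9 (s2): strand 4 crosses over strand 2. Perm now: [1 2 4 3]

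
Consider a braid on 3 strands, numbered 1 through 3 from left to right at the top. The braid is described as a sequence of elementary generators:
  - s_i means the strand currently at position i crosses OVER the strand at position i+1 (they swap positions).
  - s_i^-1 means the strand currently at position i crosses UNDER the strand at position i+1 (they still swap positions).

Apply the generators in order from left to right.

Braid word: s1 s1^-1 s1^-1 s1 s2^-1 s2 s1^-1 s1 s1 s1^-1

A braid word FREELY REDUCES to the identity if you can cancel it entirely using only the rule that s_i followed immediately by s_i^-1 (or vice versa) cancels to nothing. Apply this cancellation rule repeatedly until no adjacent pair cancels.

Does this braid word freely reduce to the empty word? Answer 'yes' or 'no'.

Gen 1 (s1): push. Stack: [s1]
Gen 2 (s1^-1): cancels prior s1. Stack: []
Gen 3 (s1^-1): push. Stack: [s1^-1]
Gen 4 (s1): cancels prior s1^-1. Stack: []
Gen 5 (s2^-1): push. Stack: [s2^-1]
Gen 6 (s2): cancels prior s2^-1. Stack: []
Gen 7 (s1^-1): push. Stack: [s1^-1]
Gen 8 (s1): cancels prior s1^-1. Stack: []
Gen 9 (s1): push. Stack: [s1]
Gen 10 (s1^-1): cancels prior s1. Stack: []
Reduced word: (empty)

Answer: yes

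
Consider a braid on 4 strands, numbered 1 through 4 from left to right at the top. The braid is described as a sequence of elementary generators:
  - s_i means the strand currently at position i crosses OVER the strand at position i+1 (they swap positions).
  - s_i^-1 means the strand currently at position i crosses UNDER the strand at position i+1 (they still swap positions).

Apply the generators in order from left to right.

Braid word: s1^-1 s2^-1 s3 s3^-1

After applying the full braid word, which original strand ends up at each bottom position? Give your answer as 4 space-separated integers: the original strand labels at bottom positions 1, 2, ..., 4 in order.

Answer: 2 3 1 4

Derivation:
Gen 1 (s1^-1): strand 1 crosses under strand 2. Perm now: [2 1 3 4]
Gen 2 (s2^-1): strand 1 crosses under strand 3. Perm now: [2 3 1 4]
Gen 3 (s3): strand 1 crosses over strand 4. Perm now: [2 3 4 1]
Gen 4 (s3^-1): strand 4 crosses under strand 1. Perm now: [2 3 1 4]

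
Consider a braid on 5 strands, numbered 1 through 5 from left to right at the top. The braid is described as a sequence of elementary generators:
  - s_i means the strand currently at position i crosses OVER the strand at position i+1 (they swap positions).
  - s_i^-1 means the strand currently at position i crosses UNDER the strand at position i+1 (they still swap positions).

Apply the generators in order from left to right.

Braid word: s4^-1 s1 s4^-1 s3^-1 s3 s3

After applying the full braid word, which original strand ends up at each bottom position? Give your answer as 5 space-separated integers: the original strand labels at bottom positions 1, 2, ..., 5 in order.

Answer: 2 1 4 3 5

Derivation:
Gen 1 (s4^-1): strand 4 crosses under strand 5. Perm now: [1 2 3 5 4]
Gen 2 (s1): strand 1 crosses over strand 2. Perm now: [2 1 3 5 4]
Gen 3 (s4^-1): strand 5 crosses under strand 4. Perm now: [2 1 3 4 5]
Gen 4 (s3^-1): strand 3 crosses under strand 4. Perm now: [2 1 4 3 5]
Gen 5 (s3): strand 4 crosses over strand 3. Perm now: [2 1 3 4 5]
Gen 6 (s3): strand 3 crosses over strand 4. Perm now: [2 1 4 3 5]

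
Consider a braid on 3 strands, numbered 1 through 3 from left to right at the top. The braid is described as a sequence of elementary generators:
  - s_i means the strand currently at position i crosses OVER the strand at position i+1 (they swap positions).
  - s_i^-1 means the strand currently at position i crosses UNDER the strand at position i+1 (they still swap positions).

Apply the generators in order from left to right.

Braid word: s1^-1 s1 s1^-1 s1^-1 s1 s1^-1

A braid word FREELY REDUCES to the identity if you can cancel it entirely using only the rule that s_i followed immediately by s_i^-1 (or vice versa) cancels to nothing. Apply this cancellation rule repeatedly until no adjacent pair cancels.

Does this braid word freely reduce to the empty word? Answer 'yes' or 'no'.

Gen 1 (s1^-1): push. Stack: [s1^-1]
Gen 2 (s1): cancels prior s1^-1. Stack: []
Gen 3 (s1^-1): push. Stack: [s1^-1]
Gen 4 (s1^-1): push. Stack: [s1^-1 s1^-1]
Gen 5 (s1): cancels prior s1^-1. Stack: [s1^-1]
Gen 6 (s1^-1): push. Stack: [s1^-1 s1^-1]
Reduced word: s1^-1 s1^-1

Answer: no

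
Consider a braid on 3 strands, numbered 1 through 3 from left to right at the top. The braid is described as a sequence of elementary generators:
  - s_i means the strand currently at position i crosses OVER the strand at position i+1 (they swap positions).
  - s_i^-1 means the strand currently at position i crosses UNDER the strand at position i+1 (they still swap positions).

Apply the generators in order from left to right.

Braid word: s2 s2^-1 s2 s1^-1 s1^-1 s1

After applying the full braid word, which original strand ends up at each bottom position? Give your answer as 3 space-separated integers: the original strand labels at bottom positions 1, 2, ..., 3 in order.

Answer: 3 1 2

Derivation:
Gen 1 (s2): strand 2 crosses over strand 3. Perm now: [1 3 2]
Gen 2 (s2^-1): strand 3 crosses under strand 2. Perm now: [1 2 3]
Gen 3 (s2): strand 2 crosses over strand 3. Perm now: [1 3 2]
Gen 4 (s1^-1): strand 1 crosses under strand 3. Perm now: [3 1 2]
Gen 5 (s1^-1): strand 3 crosses under strand 1. Perm now: [1 3 2]
Gen 6 (s1): strand 1 crosses over strand 3. Perm now: [3 1 2]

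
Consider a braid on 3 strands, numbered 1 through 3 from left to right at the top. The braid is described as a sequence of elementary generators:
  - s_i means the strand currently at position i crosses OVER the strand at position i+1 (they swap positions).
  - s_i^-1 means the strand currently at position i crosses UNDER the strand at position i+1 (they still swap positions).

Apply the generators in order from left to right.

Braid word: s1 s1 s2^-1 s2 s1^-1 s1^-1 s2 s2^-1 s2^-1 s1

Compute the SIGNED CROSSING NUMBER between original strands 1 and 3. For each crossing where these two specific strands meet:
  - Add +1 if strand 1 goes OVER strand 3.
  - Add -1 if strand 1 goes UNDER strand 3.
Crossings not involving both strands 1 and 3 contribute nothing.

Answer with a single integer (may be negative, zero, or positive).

Gen 1: crossing 1x2. Both 1&3? no. Sum: 0
Gen 2: crossing 2x1. Both 1&3? no. Sum: 0
Gen 3: crossing 2x3. Both 1&3? no. Sum: 0
Gen 4: crossing 3x2. Both 1&3? no. Sum: 0
Gen 5: crossing 1x2. Both 1&3? no. Sum: 0
Gen 6: crossing 2x1. Both 1&3? no. Sum: 0
Gen 7: crossing 2x3. Both 1&3? no. Sum: 0
Gen 8: crossing 3x2. Both 1&3? no. Sum: 0
Gen 9: crossing 2x3. Both 1&3? no. Sum: 0
Gen 10: 1 over 3. Both 1&3? yes. Contrib: +1. Sum: 1

Answer: 1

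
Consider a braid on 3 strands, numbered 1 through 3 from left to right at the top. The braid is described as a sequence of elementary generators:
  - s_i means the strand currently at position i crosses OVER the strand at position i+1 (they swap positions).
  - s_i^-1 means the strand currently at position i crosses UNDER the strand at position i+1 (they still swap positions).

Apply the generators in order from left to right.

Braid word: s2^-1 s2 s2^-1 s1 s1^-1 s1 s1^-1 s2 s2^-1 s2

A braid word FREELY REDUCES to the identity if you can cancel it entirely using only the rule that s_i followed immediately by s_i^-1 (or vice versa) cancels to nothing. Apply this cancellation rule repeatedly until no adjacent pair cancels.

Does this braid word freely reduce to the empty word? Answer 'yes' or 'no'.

Answer: yes

Derivation:
Gen 1 (s2^-1): push. Stack: [s2^-1]
Gen 2 (s2): cancels prior s2^-1. Stack: []
Gen 3 (s2^-1): push. Stack: [s2^-1]
Gen 4 (s1): push. Stack: [s2^-1 s1]
Gen 5 (s1^-1): cancels prior s1. Stack: [s2^-1]
Gen 6 (s1): push. Stack: [s2^-1 s1]
Gen 7 (s1^-1): cancels prior s1. Stack: [s2^-1]
Gen 8 (s2): cancels prior s2^-1. Stack: []
Gen 9 (s2^-1): push. Stack: [s2^-1]
Gen 10 (s2): cancels prior s2^-1. Stack: []
Reduced word: (empty)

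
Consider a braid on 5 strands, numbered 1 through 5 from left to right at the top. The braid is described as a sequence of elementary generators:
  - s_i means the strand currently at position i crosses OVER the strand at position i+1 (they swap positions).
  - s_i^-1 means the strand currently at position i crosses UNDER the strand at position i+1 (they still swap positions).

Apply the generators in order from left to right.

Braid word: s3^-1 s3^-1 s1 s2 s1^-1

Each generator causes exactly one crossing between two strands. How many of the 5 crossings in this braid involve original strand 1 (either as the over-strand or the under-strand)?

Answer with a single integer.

Gen 1: crossing 3x4. Involves strand 1? no. Count so far: 0
Gen 2: crossing 4x3. Involves strand 1? no. Count so far: 0
Gen 3: crossing 1x2. Involves strand 1? yes. Count so far: 1
Gen 4: crossing 1x3. Involves strand 1? yes. Count so far: 2
Gen 5: crossing 2x3. Involves strand 1? no. Count so far: 2

Answer: 2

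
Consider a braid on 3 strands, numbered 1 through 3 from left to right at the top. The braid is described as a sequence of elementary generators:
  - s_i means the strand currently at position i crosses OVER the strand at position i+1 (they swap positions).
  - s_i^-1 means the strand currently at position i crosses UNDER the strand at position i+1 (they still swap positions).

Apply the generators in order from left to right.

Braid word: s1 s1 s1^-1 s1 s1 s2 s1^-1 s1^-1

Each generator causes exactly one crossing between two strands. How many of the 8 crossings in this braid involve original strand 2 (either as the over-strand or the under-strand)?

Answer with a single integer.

Gen 1: crossing 1x2. Involves strand 2? yes. Count so far: 1
Gen 2: crossing 2x1. Involves strand 2? yes. Count so far: 2
Gen 3: crossing 1x2. Involves strand 2? yes. Count so far: 3
Gen 4: crossing 2x1. Involves strand 2? yes. Count so far: 4
Gen 5: crossing 1x2. Involves strand 2? yes. Count so far: 5
Gen 6: crossing 1x3. Involves strand 2? no. Count so far: 5
Gen 7: crossing 2x3. Involves strand 2? yes. Count so far: 6
Gen 8: crossing 3x2. Involves strand 2? yes. Count so far: 7

Answer: 7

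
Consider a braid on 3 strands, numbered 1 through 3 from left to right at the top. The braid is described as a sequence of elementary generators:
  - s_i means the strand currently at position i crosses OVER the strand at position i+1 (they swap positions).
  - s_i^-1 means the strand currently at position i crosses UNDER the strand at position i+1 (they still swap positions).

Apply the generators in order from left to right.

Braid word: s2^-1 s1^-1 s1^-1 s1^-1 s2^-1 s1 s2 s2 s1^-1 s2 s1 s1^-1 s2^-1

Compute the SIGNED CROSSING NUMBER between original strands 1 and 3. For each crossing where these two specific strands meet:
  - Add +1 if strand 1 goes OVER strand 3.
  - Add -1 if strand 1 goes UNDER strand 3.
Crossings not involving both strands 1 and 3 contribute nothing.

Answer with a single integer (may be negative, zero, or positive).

Gen 1: crossing 2x3. Both 1&3? no. Sum: 0
Gen 2: 1 under 3. Both 1&3? yes. Contrib: -1. Sum: -1
Gen 3: 3 under 1. Both 1&3? yes. Contrib: +1. Sum: 0
Gen 4: 1 under 3. Both 1&3? yes. Contrib: -1. Sum: -1
Gen 5: crossing 1x2. Both 1&3? no. Sum: -1
Gen 6: crossing 3x2. Both 1&3? no. Sum: -1
Gen 7: 3 over 1. Both 1&3? yes. Contrib: -1. Sum: -2
Gen 8: 1 over 3. Both 1&3? yes. Contrib: +1. Sum: -1
Gen 9: crossing 2x3. Both 1&3? no. Sum: -1
Gen 10: crossing 2x1. Both 1&3? no. Sum: -1
Gen 11: 3 over 1. Both 1&3? yes. Contrib: -1. Sum: -2
Gen 12: 1 under 3. Both 1&3? yes. Contrib: -1. Sum: -3
Gen 13: crossing 1x2. Both 1&3? no. Sum: -3

Answer: -3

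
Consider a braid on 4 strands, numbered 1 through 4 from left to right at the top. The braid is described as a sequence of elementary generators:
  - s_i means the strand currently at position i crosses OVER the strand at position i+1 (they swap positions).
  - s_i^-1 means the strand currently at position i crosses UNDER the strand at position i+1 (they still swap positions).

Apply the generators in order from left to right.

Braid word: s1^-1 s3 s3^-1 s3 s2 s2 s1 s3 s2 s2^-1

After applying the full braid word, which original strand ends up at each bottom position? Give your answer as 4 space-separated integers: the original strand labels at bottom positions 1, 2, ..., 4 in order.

Gen 1 (s1^-1): strand 1 crosses under strand 2. Perm now: [2 1 3 4]
Gen 2 (s3): strand 3 crosses over strand 4. Perm now: [2 1 4 3]
Gen 3 (s3^-1): strand 4 crosses under strand 3. Perm now: [2 1 3 4]
Gen 4 (s3): strand 3 crosses over strand 4. Perm now: [2 1 4 3]
Gen 5 (s2): strand 1 crosses over strand 4. Perm now: [2 4 1 3]
Gen 6 (s2): strand 4 crosses over strand 1. Perm now: [2 1 4 3]
Gen 7 (s1): strand 2 crosses over strand 1. Perm now: [1 2 4 3]
Gen 8 (s3): strand 4 crosses over strand 3. Perm now: [1 2 3 4]
Gen 9 (s2): strand 2 crosses over strand 3. Perm now: [1 3 2 4]
Gen 10 (s2^-1): strand 3 crosses under strand 2. Perm now: [1 2 3 4]

Answer: 1 2 3 4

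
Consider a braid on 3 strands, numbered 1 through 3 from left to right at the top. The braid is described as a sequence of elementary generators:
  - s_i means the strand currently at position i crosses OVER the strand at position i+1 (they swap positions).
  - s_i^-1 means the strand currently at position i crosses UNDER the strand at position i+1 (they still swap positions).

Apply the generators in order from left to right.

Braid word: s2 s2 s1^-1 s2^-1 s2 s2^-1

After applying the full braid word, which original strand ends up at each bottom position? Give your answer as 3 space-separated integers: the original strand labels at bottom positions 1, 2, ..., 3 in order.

Gen 1 (s2): strand 2 crosses over strand 3. Perm now: [1 3 2]
Gen 2 (s2): strand 3 crosses over strand 2. Perm now: [1 2 3]
Gen 3 (s1^-1): strand 1 crosses under strand 2. Perm now: [2 1 3]
Gen 4 (s2^-1): strand 1 crosses under strand 3. Perm now: [2 3 1]
Gen 5 (s2): strand 3 crosses over strand 1. Perm now: [2 1 3]
Gen 6 (s2^-1): strand 1 crosses under strand 3. Perm now: [2 3 1]

Answer: 2 3 1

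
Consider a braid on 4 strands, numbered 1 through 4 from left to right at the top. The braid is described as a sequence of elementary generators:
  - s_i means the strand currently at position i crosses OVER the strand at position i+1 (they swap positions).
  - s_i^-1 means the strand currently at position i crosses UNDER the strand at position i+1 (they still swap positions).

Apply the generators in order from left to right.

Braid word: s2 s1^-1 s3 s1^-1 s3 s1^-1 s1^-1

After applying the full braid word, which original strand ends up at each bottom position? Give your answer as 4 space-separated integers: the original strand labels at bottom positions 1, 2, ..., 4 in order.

Gen 1 (s2): strand 2 crosses over strand 3. Perm now: [1 3 2 4]
Gen 2 (s1^-1): strand 1 crosses under strand 3. Perm now: [3 1 2 4]
Gen 3 (s3): strand 2 crosses over strand 4. Perm now: [3 1 4 2]
Gen 4 (s1^-1): strand 3 crosses under strand 1. Perm now: [1 3 4 2]
Gen 5 (s3): strand 4 crosses over strand 2. Perm now: [1 3 2 4]
Gen 6 (s1^-1): strand 1 crosses under strand 3. Perm now: [3 1 2 4]
Gen 7 (s1^-1): strand 3 crosses under strand 1. Perm now: [1 3 2 4]

Answer: 1 3 2 4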